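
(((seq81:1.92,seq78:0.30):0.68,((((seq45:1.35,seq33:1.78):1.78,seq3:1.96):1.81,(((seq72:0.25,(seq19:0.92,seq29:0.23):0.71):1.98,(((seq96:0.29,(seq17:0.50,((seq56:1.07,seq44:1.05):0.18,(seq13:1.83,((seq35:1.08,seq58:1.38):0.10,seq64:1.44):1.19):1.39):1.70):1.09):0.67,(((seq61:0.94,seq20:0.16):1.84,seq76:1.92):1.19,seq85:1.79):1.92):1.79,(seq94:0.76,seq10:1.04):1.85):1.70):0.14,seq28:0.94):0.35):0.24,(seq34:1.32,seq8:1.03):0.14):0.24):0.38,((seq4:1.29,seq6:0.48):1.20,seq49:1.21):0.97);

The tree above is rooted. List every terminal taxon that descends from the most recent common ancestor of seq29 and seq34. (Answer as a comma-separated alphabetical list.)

Tracing seq29: it sits inside (seq19,seq29).
Tracing seq34: it sits inside (seq34,seq8).
The smallest clade enclosing both is ((((seq45,seq33),seq3),(((seq72,(seq19,seq29)),(((seq96,(seq17,((seq56,seq44),(seq13,((seq35,seq58),seq64))))),(((seq61,seq20),seq76),seq85)),(seq94,seq10))),seq28)),(seq34,seq8)); the answer is its 23 terminal taxa in alphabetical order.

seq10, seq13, seq17, seq19, seq20, seq28, seq29, seq3, seq33, seq34, seq35, seq44, seq45, seq56, seq58, seq61, seq64, seq72, seq76, seq8, seq85, seq94, seq96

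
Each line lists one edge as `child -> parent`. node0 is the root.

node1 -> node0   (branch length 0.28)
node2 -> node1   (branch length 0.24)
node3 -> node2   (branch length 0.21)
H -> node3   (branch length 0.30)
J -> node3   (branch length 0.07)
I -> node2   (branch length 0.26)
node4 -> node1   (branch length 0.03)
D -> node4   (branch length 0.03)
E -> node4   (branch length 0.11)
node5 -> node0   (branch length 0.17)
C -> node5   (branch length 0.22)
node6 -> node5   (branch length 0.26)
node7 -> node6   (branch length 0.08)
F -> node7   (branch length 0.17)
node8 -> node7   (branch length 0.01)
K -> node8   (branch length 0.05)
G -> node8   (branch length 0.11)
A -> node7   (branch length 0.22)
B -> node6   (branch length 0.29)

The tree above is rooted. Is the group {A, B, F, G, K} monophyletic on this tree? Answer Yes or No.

The most recent common ancestor of these taxa subtends ((F,(K,G),A),B).
That clade has exactly 5 tips — every listed taxon and nothing else — so the group is monophyletic.

Yes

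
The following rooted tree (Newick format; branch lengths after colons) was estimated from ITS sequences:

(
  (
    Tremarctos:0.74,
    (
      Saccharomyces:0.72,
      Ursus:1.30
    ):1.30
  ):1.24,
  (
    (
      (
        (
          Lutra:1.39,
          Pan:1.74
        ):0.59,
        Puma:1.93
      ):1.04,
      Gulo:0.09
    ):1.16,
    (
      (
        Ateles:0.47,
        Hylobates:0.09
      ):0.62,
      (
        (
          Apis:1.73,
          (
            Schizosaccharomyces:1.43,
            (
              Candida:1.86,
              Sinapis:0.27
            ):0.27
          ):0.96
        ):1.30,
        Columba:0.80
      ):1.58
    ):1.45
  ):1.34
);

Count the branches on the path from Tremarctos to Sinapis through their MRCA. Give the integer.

9

The MRCA of Tremarctos and Sinapis is the root of the tree.
From Tremarctos up to that node: 2 branches. From Sinapis up to the same node: 7 branches. Total: 2 + 7 = 9.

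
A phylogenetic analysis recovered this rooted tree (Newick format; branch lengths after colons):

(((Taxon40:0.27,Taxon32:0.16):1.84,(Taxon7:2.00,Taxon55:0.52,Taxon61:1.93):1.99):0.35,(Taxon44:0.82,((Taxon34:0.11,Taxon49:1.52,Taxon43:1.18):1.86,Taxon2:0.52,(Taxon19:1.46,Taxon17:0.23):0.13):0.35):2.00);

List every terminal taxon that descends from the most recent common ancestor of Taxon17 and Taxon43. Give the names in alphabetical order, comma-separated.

Taxon17, Taxon19, Taxon2, Taxon34, Taxon43, Taxon49

Tracing Taxon17: it sits inside (Taxon19,Taxon17).
Tracing Taxon43: it sits inside (Taxon34,Taxon49,Taxon43).
The smallest clade enclosing both is ((Taxon34,Taxon49,Taxon43),Taxon2,(Taxon19,Taxon17)); the answer is its 6 terminal taxa in alphabetical order.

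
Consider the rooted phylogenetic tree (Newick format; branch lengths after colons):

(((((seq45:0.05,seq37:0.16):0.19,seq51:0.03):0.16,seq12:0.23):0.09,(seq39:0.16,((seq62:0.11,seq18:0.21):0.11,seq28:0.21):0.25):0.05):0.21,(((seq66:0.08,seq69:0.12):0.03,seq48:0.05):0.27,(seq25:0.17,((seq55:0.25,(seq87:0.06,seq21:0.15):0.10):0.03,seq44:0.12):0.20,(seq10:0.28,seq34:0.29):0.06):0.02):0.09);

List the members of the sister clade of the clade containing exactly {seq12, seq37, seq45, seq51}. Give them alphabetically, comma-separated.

seq18, seq28, seq39, seq62

The clade containing exactly {seq12, seq37, seq45, seq51} attaches to the tree at the node subtending ((((seq45,seq37),seq51),seq12),(seq39,((seq62,seq18),seq28))).
The other lineage descending from that same node — the sister group — is (seq39,((seq62,seq18),seq28)); its 4 tips in alphabetical order are the answer.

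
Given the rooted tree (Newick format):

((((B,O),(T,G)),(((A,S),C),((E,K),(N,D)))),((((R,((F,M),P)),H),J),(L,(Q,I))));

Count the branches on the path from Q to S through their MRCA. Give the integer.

The MRCA of Q and S is the root of the tree.
From Q up to that node: 4 branches. From S up to the same node: 5 branches. Total: 4 + 5 = 9.

9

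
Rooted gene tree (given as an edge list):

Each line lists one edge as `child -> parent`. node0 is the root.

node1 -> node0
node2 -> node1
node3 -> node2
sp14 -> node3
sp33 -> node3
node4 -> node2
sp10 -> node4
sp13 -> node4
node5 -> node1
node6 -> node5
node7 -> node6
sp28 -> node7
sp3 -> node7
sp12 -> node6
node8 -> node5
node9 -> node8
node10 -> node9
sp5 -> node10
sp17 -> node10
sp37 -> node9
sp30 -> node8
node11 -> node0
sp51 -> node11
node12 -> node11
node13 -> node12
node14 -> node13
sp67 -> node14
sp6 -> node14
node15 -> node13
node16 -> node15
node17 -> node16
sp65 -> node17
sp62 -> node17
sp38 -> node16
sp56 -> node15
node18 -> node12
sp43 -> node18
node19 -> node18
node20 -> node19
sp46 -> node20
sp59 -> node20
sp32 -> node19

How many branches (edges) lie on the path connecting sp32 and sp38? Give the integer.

7

The MRCA of sp32 and sp38 is the node subtending (((sp67,sp6),(((sp65,sp62),sp38),sp56)),(sp43,((sp46,sp59),sp32))).
From sp32 up to that node: 3 branches. From sp38 up to the same node: 4 branches. Total: 3 + 4 = 7.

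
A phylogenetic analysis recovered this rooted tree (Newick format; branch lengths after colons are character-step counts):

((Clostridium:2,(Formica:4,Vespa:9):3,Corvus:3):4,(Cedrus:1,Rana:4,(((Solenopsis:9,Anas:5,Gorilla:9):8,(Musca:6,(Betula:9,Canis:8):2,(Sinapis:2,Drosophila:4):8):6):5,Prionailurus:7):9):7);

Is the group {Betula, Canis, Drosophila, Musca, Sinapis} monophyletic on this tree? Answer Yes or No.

The most recent common ancestor of these taxa subtends (Musca,(Betula,Canis),(Sinapis,Drosophila)).
That clade has exactly 5 tips — every listed taxon and nothing else — so the group is monophyletic.

Yes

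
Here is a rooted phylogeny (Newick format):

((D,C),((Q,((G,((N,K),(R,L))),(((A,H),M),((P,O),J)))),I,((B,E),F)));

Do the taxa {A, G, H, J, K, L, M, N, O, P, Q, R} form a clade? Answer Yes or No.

Yes

The most recent common ancestor of these taxa subtends (Q,((G,((N,K),(R,L))),(((A,H),M),((P,O),J)))).
That clade has exactly 12 tips — every listed taxon and nothing else — so the group is monophyletic.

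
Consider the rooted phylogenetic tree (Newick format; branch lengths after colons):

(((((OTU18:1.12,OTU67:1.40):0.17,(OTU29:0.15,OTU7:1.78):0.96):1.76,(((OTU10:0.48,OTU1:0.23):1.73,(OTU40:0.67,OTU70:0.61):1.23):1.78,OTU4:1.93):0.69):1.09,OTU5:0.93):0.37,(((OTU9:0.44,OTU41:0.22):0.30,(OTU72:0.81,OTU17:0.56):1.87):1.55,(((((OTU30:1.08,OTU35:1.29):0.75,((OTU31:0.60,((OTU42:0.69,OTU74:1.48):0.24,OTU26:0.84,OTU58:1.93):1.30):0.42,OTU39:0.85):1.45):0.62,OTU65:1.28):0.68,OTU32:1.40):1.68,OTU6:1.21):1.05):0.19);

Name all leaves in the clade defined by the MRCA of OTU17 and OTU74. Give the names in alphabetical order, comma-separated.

Tracing OTU17: it sits inside (OTU72,OTU17).
Tracing OTU74: it sits inside (OTU42,OTU74).
The smallest clade enclosing both is (((OTU9,OTU41),(OTU72,OTU17)),(((((OTU30,OTU35),((OTU31,((OTU42,OTU74),OTU26,OTU58)),OTU39)),OTU65),OTU32),OTU6)); the answer is its 15 terminal taxa in alphabetical order.

OTU17, OTU26, OTU30, OTU31, OTU32, OTU35, OTU39, OTU41, OTU42, OTU58, OTU6, OTU65, OTU72, OTU74, OTU9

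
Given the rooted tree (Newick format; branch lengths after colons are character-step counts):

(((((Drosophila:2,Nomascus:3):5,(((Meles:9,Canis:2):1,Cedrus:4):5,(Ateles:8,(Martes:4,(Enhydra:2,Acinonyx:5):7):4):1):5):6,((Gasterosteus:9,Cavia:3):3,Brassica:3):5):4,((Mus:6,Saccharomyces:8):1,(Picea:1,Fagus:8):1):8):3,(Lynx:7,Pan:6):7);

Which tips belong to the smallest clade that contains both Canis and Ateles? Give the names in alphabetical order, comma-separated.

Acinonyx, Ateles, Canis, Cedrus, Enhydra, Martes, Meles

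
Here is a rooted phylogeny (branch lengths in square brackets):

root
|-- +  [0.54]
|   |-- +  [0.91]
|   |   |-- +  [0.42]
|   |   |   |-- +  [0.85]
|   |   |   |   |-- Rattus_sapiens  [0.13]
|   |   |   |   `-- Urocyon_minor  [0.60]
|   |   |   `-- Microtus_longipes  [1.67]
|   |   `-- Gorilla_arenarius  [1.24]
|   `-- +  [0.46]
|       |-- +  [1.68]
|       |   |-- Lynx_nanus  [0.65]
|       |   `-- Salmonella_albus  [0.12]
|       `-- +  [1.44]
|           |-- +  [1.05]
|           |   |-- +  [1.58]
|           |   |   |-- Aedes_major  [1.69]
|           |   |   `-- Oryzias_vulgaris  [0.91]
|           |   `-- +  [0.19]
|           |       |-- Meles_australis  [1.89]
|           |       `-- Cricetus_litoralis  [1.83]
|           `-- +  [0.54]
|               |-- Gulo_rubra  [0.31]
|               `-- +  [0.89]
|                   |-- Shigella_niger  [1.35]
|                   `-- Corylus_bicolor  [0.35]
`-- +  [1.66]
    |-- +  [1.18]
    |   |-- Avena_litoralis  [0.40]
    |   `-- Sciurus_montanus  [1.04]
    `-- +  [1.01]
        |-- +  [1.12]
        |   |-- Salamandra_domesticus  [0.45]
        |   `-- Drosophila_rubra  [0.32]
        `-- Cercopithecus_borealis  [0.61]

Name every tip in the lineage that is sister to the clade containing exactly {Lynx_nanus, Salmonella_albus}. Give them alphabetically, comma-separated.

Aedes_major, Corylus_bicolor, Cricetus_litoralis, Gulo_rubra, Meles_australis, Oryzias_vulgaris, Shigella_niger

The clade containing exactly {Lynx_nanus, Salmonella_albus} attaches to the tree at the node subtending ((Lynx_nanus,Salmonella_albus),(((Aedes_major,Oryzias_vulgaris),(Meles_australis,Cricetus_litoralis)),(Gulo_rubra,(Shigella_niger,Corylus_bicolor)))).
The other lineage descending from that same node — the sister group — is (((Aedes_major,Oryzias_vulgaris),(Meles_australis,Cricetus_litoralis)),(Gulo_rubra,(Shigella_niger,Corylus_bicolor))); its 7 tips in alphabetical order are the answer.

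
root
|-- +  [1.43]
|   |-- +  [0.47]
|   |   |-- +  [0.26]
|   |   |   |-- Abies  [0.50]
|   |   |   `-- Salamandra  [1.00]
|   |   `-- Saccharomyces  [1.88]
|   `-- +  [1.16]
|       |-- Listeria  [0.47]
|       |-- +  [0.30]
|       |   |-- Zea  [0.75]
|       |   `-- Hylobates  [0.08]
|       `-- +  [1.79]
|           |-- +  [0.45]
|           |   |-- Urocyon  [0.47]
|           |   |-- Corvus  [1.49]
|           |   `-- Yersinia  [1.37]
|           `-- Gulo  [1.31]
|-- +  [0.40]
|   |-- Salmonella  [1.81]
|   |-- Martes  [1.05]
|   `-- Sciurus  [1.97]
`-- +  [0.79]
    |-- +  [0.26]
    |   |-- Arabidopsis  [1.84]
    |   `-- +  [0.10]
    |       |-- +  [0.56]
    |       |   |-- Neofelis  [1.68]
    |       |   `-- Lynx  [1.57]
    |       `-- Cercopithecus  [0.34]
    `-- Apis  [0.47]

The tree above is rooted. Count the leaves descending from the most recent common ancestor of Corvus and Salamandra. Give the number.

10

The MRCA of Corvus and Salamandra is the node subtending (((Abies,Salamandra),Saccharomyces),(Listeria,(Zea,Hylobates),((Urocyon,Corvus,Yersinia),Gulo))).
That clade contains 10 terminal taxa: Abies, Corvus, Gulo, Hylobates, Listeria, Saccharomyces, Salamandra, Urocyon, Yersinia, Zea.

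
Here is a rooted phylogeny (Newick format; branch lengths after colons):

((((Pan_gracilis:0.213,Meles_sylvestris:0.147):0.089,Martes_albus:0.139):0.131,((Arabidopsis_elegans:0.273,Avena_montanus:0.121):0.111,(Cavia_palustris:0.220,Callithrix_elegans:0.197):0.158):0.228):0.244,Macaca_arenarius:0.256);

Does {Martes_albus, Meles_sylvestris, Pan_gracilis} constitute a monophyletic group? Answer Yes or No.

The most recent common ancestor of these taxa subtends ((Pan_gracilis,Meles_sylvestris),Martes_albus).
That clade has exactly 3 tips — every listed taxon and nothing else — so the group is monophyletic.

Yes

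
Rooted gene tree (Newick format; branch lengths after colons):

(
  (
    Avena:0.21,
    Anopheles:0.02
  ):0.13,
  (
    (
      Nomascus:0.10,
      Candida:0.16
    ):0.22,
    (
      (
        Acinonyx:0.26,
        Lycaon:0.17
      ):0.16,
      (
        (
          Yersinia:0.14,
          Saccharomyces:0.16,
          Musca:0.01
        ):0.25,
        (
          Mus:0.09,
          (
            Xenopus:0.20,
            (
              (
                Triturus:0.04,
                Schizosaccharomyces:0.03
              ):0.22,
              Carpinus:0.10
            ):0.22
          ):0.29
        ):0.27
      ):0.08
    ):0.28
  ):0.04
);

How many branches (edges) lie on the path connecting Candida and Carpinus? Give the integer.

8

The MRCA of Candida and Carpinus is the node subtending ((Nomascus,Candida),((Acinonyx,Lycaon),((Yersinia,Saccharomyces,Musca),(Mus,(Xenopus,((Triturus,Schizosaccharomyces),Carpinus)))))).
From Candida up to that node: 2 branches. From Carpinus up to the same node: 6 branches. Total: 2 + 6 = 8.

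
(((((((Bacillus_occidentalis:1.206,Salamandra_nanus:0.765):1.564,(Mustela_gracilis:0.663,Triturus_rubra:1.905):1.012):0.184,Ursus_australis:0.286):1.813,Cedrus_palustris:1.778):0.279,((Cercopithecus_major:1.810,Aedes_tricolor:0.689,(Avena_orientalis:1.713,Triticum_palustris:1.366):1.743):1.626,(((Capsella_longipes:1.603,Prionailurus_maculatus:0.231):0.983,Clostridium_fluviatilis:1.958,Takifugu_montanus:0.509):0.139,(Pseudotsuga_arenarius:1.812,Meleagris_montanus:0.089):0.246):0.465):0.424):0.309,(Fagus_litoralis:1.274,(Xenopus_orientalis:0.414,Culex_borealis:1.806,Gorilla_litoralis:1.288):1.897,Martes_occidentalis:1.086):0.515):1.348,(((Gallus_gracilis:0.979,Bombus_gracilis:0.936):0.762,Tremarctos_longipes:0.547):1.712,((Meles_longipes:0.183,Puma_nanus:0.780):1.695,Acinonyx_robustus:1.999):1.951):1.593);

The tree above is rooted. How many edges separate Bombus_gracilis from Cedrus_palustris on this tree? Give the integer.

8

The MRCA of Bombus_gracilis and Cedrus_palustris is the root of the tree.
From Bombus_gracilis up to that node: 4 branches. From Cedrus_palustris up to the same node: 4 branches. Total: 4 + 4 = 8.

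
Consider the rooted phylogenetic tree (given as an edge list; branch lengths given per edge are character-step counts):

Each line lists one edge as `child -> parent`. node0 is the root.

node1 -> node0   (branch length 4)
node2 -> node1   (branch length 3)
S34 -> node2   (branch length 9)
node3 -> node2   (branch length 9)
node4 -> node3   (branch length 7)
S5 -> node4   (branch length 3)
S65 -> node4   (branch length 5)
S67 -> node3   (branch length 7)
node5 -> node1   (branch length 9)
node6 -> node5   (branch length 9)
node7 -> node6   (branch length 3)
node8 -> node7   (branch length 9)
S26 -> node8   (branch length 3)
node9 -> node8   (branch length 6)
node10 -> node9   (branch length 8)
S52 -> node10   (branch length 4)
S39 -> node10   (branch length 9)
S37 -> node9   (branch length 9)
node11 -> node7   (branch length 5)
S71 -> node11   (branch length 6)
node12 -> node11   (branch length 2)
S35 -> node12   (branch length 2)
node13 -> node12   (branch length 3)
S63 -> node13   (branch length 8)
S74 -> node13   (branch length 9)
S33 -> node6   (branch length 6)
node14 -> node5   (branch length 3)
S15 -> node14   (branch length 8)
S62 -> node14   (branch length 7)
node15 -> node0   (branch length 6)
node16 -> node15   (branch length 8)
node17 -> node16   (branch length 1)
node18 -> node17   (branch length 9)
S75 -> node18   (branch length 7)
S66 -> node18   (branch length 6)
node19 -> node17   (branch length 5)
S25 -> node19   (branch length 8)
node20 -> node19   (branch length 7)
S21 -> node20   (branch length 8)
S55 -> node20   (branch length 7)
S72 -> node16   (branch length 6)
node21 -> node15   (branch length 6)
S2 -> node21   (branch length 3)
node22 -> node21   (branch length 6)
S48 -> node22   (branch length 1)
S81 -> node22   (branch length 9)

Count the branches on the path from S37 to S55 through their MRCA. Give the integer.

The MRCA of S37 and S55 is the root of the tree.
From S37 up to that node: 7 branches. From S55 up to the same node: 6 branches. Total: 7 + 6 = 13.

13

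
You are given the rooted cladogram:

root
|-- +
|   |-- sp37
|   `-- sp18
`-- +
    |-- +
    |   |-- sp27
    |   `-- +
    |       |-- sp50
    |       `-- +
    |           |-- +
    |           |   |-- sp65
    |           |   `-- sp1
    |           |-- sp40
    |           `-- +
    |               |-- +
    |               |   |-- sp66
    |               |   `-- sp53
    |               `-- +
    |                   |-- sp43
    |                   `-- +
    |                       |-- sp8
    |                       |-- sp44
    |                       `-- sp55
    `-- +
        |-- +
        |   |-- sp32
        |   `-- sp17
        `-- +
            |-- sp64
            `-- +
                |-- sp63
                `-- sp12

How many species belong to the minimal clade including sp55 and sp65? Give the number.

9

The MRCA of sp55 and sp65 is the node subtending ((sp65,sp1),sp40,((sp66,sp53),(sp43,(sp8,sp44,sp55)))).
That clade contains 9 terminal taxa: sp1, sp40, sp43, sp44, sp53, sp55, sp65, sp66, sp8.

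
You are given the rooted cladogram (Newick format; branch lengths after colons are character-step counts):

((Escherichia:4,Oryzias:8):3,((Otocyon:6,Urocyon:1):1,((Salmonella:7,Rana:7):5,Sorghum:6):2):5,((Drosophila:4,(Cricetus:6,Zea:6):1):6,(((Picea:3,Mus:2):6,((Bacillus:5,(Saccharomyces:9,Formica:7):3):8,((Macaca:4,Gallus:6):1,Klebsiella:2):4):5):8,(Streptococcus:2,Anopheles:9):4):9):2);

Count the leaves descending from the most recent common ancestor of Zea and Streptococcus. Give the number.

13

The MRCA of Zea and Streptococcus is the node subtending ((Drosophila,(Cricetus,Zea)),(((Picea,Mus),((Bacillus,(Saccharomyces,Formica)),((Macaca,Gallus),Klebsiella))),(Streptococcus,Anopheles))).
That clade contains 13 terminal taxa: Anopheles, Bacillus, Cricetus, Drosophila, Formica, Gallus, Klebsiella, Macaca, Mus, Picea, Saccharomyces, Streptococcus, Zea.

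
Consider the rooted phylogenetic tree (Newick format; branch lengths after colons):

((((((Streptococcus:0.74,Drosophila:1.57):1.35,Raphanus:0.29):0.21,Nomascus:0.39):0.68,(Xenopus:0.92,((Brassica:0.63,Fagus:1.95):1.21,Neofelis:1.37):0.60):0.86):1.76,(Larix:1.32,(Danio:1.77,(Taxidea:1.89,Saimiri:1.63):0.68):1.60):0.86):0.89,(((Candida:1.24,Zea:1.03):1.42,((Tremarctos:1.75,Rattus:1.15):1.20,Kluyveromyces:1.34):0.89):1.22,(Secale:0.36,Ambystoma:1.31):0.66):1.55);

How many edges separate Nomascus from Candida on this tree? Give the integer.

The MRCA of Nomascus and Candida is the root of the tree.
From Nomascus up to that node: 4 branches. From Candida up to the same node: 4 branches. Total: 4 + 4 = 8.

8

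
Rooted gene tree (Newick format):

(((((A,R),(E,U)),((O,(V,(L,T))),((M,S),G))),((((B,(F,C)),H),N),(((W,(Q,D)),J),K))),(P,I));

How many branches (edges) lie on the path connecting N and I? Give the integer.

6

The MRCA of N and I is the root of the tree.
From N up to that node: 4 branches. From I up to the same node: 2 branches. Total: 4 + 2 = 6.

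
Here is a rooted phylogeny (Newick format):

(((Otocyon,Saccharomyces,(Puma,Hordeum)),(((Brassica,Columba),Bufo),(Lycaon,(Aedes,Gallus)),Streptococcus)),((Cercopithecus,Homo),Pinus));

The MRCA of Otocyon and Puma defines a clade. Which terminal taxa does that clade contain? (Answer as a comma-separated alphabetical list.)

Tracing Otocyon: it sits inside (Otocyon,Saccharomyces,(Puma,Hordeum)).
Tracing Puma: it sits inside (Puma,Hordeum).
The smallest clade enclosing both is (Otocyon,Saccharomyces,(Puma,Hordeum)); the answer is its 4 terminal taxa in alphabetical order.

Hordeum, Otocyon, Puma, Saccharomyces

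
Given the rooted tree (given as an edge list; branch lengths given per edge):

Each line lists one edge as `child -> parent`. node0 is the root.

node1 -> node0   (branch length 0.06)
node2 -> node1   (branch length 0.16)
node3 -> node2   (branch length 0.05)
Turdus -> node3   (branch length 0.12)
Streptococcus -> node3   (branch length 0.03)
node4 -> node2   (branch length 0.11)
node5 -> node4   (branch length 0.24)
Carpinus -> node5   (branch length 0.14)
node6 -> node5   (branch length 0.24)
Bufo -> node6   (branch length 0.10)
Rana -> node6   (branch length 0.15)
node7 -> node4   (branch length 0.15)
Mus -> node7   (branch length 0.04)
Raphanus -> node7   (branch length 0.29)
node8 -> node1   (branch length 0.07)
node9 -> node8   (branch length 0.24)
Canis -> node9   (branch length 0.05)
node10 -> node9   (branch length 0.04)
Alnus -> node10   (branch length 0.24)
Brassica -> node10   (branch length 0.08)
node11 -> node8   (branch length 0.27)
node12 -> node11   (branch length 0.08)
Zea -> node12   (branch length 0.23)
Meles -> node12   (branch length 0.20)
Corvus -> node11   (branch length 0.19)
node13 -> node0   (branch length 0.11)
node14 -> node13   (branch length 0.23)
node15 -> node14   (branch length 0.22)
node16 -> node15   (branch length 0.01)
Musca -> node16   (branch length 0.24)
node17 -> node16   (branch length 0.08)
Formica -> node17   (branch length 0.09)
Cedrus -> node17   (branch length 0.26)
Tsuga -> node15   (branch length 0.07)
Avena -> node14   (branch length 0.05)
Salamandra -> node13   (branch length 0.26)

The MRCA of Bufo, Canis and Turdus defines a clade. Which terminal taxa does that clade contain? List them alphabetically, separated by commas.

Alnus, Brassica, Bufo, Canis, Carpinus, Corvus, Meles, Mus, Rana, Raphanus, Streptococcus, Turdus, Zea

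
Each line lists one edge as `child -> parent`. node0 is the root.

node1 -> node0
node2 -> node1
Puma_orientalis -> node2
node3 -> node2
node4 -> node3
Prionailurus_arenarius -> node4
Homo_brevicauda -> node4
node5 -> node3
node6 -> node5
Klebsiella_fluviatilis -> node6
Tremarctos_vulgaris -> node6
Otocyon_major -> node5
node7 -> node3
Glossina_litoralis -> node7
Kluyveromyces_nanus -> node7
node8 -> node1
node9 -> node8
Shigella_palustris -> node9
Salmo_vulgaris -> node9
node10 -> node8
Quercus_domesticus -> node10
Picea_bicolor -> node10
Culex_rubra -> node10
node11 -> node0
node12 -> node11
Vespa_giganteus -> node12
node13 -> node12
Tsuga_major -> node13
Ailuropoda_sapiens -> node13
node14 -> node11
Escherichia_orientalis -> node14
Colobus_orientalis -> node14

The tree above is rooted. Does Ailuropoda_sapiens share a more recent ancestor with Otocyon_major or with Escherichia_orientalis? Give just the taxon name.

Escherichia_orientalis

The MRCA of Ailuropoda_sapiens and Escherichia_orientalis subtends ((Vespa_giganteus,(Tsuga_major,Ailuropoda_sapiens)),(Escherichia_orientalis,Colobus_orientalis)) (5 taxa).
The MRCA of Ailuropoda_sapiens and Otocyon_major is the root, subtending the entire tree (18 taxa).
The first is nested inside the second, so Ailuropoda_sapiens shares a more recent common ancestor with Escherichia_orientalis.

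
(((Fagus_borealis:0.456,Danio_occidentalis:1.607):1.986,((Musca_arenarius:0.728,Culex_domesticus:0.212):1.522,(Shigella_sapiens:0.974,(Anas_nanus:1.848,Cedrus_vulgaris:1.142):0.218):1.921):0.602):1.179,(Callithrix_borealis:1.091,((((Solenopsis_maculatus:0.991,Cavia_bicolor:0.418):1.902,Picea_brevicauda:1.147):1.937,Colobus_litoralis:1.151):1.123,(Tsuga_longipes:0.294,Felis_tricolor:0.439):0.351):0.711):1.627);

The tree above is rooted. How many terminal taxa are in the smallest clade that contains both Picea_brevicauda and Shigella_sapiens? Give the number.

14

The MRCA of Picea_brevicauda and Shigella_sapiens is the root, so the clade is the entire tree.
That clade contains 14 terminal taxa: Anas_nanus, Callithrix_borealis, Cavia_bicolor, Cedrus_vulgaris, Colobus_litoralis, Culex_domesticus, Danio_occidentalis, Fagus_borealis, Felis_tricolor, Musca_arenarius, Picea_brevicauda, Shigella_sapiens, Solenopsis_maculatus, Tsuga_longipes.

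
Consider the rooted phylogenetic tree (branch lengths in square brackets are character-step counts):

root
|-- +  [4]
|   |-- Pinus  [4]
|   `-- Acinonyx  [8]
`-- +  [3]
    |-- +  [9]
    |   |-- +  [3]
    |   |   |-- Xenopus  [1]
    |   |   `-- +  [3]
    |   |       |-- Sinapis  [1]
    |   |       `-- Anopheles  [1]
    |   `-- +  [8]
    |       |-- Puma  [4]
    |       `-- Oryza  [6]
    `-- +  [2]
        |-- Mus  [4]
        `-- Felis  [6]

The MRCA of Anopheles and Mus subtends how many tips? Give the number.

The MRCA of Anopheles and Mus is the node subtending (((Xenopus,(Sinapis,Anopheles)),(Puma,Oryza)),(Mus,Felis)).
That clade contains 7 terminal taxa: Anopheles, Felis, Mus, Oryza, Puma, Sinapis, Xenopus.

7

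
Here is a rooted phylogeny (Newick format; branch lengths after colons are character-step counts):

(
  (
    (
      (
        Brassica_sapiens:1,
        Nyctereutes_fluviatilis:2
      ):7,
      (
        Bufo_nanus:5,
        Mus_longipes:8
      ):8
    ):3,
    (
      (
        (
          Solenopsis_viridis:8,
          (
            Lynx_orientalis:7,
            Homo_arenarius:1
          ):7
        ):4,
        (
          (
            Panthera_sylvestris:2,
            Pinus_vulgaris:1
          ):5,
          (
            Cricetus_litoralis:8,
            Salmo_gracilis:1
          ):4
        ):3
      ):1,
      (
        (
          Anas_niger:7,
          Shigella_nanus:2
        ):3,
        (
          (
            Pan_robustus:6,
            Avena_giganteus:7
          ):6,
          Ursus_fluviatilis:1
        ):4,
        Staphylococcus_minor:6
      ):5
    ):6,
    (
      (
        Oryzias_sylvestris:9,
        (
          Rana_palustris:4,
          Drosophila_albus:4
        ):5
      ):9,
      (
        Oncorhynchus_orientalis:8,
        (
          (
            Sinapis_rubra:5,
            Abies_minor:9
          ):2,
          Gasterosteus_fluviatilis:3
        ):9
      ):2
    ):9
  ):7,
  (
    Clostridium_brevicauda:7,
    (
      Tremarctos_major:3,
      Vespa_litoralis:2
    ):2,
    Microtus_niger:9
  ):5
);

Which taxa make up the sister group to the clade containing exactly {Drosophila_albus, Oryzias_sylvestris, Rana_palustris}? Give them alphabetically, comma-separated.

Abies_minor, Gasterosteus_fluviatilis, Oncorhynchus_orientalis, Sinapis_rubra

The clade containing exactly {Drosophila_albus, Oryzias_sylvestris, Rana_palustris} attaches to the tree at the node subtending ((Oryzias_sylvestris,(Rana_palustris,Drosophila_albus)),(Oncorhynchus_orientalis,((Sinapis_rubra,Abies_minor),Gasterosteus_fluviatilis))).
The other lineage descending from that same node — the sister group — is (Oncorhynchus_orientalis,((Sinapis_rubra,Abies_minor),Gasterosteus_fluviatilis)); its 4 tips in alphabetical order are the answer.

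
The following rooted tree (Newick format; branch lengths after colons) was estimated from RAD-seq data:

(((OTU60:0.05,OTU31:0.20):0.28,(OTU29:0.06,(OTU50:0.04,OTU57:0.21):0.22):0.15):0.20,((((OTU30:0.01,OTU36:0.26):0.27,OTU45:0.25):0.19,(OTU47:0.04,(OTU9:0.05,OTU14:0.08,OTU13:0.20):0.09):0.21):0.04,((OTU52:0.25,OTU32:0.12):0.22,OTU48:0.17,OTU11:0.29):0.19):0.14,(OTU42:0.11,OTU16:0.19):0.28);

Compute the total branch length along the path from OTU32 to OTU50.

The path runs OTU32 → … → MRCA → … → OTU50; the MRCA is the root of the tree.
Branch lengths along that path: 0.12 + 0.22 + 0.19 + 0.14 + 0.20 + 0.15 + 0.22 + 0.04 = 1.28.

1.28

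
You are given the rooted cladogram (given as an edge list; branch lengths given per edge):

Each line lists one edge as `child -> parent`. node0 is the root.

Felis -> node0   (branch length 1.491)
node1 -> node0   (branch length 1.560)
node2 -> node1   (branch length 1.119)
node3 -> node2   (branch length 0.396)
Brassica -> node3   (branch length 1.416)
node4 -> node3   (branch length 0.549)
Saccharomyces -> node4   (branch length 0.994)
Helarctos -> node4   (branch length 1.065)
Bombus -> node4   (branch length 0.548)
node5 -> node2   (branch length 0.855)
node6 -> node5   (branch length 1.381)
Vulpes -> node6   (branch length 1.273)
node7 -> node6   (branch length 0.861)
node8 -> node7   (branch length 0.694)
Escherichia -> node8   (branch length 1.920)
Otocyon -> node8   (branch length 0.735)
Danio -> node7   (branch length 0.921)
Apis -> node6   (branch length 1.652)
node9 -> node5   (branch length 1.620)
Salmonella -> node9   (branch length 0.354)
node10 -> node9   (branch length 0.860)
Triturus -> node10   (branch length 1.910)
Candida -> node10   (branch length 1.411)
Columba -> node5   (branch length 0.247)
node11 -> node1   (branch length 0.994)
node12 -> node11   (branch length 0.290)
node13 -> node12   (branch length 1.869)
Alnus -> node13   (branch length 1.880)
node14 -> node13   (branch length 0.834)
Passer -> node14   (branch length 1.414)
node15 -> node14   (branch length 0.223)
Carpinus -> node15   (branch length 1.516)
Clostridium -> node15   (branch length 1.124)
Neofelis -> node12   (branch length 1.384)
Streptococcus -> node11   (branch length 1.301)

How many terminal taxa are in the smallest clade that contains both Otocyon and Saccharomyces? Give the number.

The MRCA of Otocyon and Saccharomyces is the node subtending ((Brassica,(Saccharomyces,Helarctos,Bombus)),((Vulpes,((Escherichia,Otocyon),Danio),Apis),(Salmonella,(Triturus,Candida)),Columba)).
That clade contains 13 terminal taxa: Apis, Bombus, Brassica, Candida, Columba, Danio, Escherichia, Helarctos, Otocyon, Saccharomyces, Salmonella, Triturus, Vulpes.

13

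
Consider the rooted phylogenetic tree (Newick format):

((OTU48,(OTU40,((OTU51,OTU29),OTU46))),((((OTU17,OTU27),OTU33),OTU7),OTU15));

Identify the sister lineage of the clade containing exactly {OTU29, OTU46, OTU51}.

The clade containing exactly {OTU29, OTU46, OTU51} attaches to the tree at the node subtending (OTU40,((OTU51,OTU29),OTU46)).
The other lineage descending from that same node — the sister group — is the single tip OTU40.

OTU40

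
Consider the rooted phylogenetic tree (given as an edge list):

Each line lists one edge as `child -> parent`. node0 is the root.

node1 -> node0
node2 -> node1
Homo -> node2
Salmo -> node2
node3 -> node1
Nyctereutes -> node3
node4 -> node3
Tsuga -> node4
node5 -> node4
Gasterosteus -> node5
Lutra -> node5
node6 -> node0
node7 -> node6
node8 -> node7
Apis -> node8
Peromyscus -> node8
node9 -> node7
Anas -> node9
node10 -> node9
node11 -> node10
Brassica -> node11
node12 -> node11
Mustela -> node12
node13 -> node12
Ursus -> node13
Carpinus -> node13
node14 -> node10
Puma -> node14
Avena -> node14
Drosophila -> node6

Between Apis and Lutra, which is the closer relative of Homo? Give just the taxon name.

Lutra

The MRCA of Homo and Lutra subtends ((Homo,Salmo),(Nyctereutes,(Tsuga,(Gasterosteus,Lutra)))) (6 taxa).
The MRCA of Homo and Apis is the root, subtending the entire tree (16 taxa).
The first is nested inside the second, so Homo shares a more recent common ancestor with Lutra.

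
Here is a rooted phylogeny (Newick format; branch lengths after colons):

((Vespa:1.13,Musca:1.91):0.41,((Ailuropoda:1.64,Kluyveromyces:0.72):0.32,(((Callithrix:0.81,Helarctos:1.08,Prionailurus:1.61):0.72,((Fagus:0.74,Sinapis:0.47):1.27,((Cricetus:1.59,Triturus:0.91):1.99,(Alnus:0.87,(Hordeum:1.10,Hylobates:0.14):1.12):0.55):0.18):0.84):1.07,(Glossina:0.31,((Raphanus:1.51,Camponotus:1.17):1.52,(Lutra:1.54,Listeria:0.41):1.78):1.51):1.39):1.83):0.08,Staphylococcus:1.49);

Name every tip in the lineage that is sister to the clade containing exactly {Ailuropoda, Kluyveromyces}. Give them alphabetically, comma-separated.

Alnus, Callithrix, Camponotus, Cricetus, Fagus, Glossina, Helarctos, Hordeum, Hylobates, Listeria, Lutra, Prionailurus, Raphanus, Sinapis, Triturus

The clade containing exactly {Ailuropoda, Kluyveromyces} attaches to the tree at the node subtending ((Ailuropoda,Kluyveromyces),(((Callithrix,Helarctos,Prionailurus),((Fagus,Sinapis),((Cricetus,Triturus),(Alnus,(Hordeum,Hylobates))))),(Glossina,((Raphanus,Camponotus),(Lutra,Listeria))))).
The other lineage descending from that same node — the sister group — is (((Callithrix,Helarctos,Prionailurus),((Fagus,Sinapis),((Cricetus,Triturus),(Alnus,(Hordeum,Hylobates))))),(Glossina,((Raphanus,Camponotus),(Lutra,Listeria)))); its 15 tips in alphabetical order are the answer.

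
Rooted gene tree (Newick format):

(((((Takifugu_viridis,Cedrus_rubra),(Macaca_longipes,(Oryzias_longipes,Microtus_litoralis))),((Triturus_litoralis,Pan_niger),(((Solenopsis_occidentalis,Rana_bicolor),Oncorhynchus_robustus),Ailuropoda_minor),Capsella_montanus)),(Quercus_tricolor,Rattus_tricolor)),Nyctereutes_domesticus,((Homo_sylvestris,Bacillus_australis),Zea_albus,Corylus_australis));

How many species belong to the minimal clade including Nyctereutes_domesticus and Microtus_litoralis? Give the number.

The MRCA of Nyctereutes_domesticus and Microtus_litoralis is the root, so the clade is the entire tree.
That clade contains 19 terminal taxa: Ailuropoda_minor, Bacillus_australis, Capsella_montanus, Cedrus_rubra, Corylus_australis, Homo_sylvestris, Macaca_longipes, Microtus_litoralis, Nyctereutes_domesticus, Oncorhynchus_robustus, Oryzias_longipes, Pan_niger, Quercus_tricolor, Rana_bicolor, Rattus_tricolor, Solenopsis_occidentalis, Takifugu_viridis, Triturus_litoralis, Zea_albus.

19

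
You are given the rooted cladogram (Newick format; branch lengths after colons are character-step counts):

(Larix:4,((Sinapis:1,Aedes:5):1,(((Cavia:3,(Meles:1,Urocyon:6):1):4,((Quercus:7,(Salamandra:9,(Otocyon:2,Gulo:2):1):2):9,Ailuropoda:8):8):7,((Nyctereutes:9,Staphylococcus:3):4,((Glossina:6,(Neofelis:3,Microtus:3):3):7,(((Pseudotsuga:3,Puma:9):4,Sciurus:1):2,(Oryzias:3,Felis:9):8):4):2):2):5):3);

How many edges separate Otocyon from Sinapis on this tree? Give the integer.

The MRCA of Otocyon and Sinapis is the node subtending ((Sinapis,Aedes),(((Cavia,(Meles,Urocyon)),((Quercus,(Salamandra,(Otocyon,Gulo))),Ailuropoda)),((Nyctereutes,Staphylococcus),((Glossina,(Neofelis,Microtus)),(((Pseudotsuga,Puma),Sciurus),(Oryzias,Felis)))))).
From Otocyon up to that node: 7 branches. From Sinapis up to the same node: 2 branches. Total: 7 + 2 = 9.

9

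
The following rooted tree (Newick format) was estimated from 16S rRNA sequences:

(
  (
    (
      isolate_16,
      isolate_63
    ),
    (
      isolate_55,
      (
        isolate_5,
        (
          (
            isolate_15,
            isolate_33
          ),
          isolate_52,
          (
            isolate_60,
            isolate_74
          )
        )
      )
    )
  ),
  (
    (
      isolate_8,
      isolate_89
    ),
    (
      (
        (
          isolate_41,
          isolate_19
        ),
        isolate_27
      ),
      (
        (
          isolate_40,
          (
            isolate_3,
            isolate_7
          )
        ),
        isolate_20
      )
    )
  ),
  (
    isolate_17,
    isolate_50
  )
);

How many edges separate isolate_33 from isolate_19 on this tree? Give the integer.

11

The MRCA of isolate_33 and isolate_19 is the root of the tree.
From isolate_33 up to that node: 6 branches. From isolate_19 up to the same node: 5 branches. Total: 6 + 5 = 11.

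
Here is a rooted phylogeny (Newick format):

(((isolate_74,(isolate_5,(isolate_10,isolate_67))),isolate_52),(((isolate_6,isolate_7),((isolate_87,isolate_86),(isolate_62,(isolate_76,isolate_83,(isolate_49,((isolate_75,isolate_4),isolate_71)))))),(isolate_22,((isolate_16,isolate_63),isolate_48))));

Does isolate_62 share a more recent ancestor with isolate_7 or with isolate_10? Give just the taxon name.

isolate_7

The MRCA of isolate_62 and isolate_7 subtends ((isolate_6,isolate_7),((isolate_87,isolate_86),(isolate_62,(isolate_76,isolate_83,(isolate_49,((isolate_75,isolate_4),isolate_71)))))) (11 taxa).
The MRCA of isolate_62 and isolate_10 is the root, subtending the entire tree (20 taxa).
The first is nested inside the second, so isolate_62 shares a more recent common ancestor with isolate_7.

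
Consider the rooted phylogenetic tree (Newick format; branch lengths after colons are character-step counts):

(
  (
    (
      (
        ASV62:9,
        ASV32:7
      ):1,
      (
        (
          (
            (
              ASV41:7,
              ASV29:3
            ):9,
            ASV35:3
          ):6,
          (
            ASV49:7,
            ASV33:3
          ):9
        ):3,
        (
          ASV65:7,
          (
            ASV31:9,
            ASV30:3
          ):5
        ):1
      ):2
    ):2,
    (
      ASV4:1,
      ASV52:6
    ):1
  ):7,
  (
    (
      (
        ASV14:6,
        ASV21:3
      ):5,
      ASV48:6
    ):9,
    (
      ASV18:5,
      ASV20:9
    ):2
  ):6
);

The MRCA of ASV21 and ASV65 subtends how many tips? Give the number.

The MRCA of ASV21 and ASV65 is the root, so the clade is the entire tree.
That clade contains 17 terminal taxa: ASV14, ASV18, ASV20, ASV21, ASV29, ASV30, ASV31, ASV32, ASV33, ASV35, ASV4, ASV41, ASV48, ASV49, ASV52, ASV62, ASV65.

17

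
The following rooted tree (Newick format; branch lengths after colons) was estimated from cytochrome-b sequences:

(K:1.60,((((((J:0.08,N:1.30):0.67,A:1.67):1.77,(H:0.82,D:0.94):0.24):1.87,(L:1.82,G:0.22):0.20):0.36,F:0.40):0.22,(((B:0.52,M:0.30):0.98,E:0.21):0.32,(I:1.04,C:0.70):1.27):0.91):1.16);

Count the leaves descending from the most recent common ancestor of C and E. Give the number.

5

The MRCA of C and E is the node subtending (((B,M),E),(I,C)).
That clade contains 5 terminal taxa: B, C, E, I, M.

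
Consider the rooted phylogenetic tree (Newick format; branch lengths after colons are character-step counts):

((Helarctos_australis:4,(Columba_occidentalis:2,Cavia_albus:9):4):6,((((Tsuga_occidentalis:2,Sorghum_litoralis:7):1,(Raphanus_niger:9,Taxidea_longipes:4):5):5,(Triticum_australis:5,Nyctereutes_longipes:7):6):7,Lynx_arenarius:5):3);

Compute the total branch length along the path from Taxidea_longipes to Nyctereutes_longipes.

The path runs Taxidea_longipes → … → MRCA → … → Nyctereutes_longipes; the MRCA is the node subtending (((Tsuga_occidentalis,Sorghum_litoralis),(Raphanus_niger,Taxidea_longipes)),(Triticum_australis,Nyctereutes_longipes)).
Branch lengths along that path: 4 + 5 + 5 + 6 + 7 = 27.

27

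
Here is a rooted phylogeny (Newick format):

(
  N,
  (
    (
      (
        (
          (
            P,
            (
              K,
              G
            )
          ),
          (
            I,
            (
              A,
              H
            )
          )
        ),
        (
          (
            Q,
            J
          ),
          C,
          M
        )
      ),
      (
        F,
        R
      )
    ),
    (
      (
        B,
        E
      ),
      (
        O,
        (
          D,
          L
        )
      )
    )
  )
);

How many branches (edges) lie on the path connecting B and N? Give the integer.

The MRCA of B and N is the root of the tree.
From B up to that node: 4 branches. From N up to the same node: 1 branch. Total: 4 + 1 = 5.

5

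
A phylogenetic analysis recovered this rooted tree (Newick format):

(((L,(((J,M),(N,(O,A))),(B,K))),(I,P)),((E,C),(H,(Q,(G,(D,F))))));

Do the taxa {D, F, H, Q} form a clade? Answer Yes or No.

No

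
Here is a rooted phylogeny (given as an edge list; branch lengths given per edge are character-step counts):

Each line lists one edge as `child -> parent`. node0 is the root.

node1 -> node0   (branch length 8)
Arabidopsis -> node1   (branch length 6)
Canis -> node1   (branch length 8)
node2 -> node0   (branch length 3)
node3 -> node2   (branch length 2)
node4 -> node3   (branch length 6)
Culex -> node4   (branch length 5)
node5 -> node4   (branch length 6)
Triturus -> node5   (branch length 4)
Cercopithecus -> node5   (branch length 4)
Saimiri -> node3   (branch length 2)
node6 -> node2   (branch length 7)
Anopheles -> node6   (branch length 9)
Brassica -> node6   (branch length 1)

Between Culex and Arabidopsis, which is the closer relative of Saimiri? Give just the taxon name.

Culex

The MRCA of Saimiri and Culex subtends ((Culex,(Triturus,Cercopithecus)),Saimiri) (4 taxa).
The MRCA of Saimiri and Arabidopsis is the root, subtending the entire tree (8 taxa).
The first is nested inside the second, so Saimiri shares a more recent common ancestor with Culex.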